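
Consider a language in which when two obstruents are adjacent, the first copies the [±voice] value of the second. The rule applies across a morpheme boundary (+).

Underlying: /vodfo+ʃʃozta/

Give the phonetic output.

/d/ before /f/ (voiceless) → [t]
/z/ before /t/ (voiceless) → [s]

[votfo+ʃʃosta]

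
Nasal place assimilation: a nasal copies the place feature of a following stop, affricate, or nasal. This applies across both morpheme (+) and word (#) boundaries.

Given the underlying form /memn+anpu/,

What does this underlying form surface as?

[menn+ampu]

/m/ before /n/ (alveolar) → [n]
/n/ before /p/ (labial) → [m]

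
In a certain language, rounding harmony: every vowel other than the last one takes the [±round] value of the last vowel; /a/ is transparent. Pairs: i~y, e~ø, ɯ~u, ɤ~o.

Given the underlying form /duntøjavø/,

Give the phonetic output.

[duntøjavø]

no segment meets the rule's conditions; no change.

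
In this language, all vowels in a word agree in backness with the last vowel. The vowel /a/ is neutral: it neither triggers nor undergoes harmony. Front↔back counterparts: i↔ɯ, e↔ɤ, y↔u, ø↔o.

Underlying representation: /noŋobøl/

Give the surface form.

[nøŋøbøl]

/o/ harmonizes with /ø/ ([-back]) → [ø]
/o/ harmonizes with /ø/ ([-back]) → [ø]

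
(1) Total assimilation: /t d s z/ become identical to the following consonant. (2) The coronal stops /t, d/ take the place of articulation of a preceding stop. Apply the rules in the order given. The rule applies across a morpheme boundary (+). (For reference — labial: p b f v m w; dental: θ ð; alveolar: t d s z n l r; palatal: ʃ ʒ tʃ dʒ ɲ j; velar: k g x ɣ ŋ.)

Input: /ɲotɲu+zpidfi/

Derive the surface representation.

Rule 1: /t/ before /ɲ/ → [ɲ] (total assimilation)
Rule 1: /z/ before /p/ → [p] (total assimilation)
Rule 1: /d/ before /f/ → [f] (total assimilation)
After rule 1: ɲoɲɲu+ppiffi
Rule 2: no segment meets the rule's conditions; no change.

[ɲoɲɲu+ppiffi]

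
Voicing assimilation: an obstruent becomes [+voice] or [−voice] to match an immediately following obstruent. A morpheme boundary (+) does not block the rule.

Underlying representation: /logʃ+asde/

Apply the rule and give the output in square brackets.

/g/ before /ʃ/ (voiceless) → [k]
/s/ before /d/ (voiced) → [z]

[lokʃ+azde]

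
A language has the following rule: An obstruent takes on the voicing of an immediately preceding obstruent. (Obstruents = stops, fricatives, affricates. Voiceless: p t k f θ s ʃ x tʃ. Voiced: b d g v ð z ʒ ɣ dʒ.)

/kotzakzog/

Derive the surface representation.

/z/ after /t/ (voiceless) → [s]
/z/ after /k/ (voiceless) → [s]

[kotsaksog]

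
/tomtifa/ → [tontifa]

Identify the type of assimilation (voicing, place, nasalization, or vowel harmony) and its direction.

/m/→[n].
Each target copies a feature from the following segment, so the direction is regressive.

place assimilation, regressive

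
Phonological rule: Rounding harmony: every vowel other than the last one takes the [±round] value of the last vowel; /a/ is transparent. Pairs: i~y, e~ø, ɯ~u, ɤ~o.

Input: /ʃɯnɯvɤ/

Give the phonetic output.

[ʃɯnɯvɤ]

no segment meets the rule's conditions; no change.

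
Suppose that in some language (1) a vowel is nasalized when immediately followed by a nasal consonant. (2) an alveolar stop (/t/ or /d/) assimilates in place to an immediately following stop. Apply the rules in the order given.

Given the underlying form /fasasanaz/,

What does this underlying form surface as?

[fasasãnaz]

Rule 1: /a/ before nasal /n/ → [ã]
After rule 1: fasasãnaz
Rule 2: no segment meets the rule's conditions; no change.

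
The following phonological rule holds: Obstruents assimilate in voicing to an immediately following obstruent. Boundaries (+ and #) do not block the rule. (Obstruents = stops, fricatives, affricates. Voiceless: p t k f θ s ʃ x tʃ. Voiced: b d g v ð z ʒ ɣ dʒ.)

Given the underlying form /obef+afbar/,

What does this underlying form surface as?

[obef+avbar]

/f/ before /b/ (voiced) → [v]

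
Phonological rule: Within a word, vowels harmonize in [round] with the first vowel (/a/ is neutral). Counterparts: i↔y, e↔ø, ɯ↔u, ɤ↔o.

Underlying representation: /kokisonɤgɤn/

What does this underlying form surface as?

[kokysonogon]

/i/ harmonizes with /o/ ([+round]) → [y]
/ɤ/ harmonizes with /o/ ([+round]) → [o]
/ɤ/ harmonizes with /o/ ([+round]) → [o]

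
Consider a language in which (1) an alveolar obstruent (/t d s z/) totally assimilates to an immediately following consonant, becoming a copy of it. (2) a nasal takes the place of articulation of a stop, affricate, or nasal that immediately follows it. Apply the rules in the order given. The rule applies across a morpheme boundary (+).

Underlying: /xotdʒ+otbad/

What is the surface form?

Rule 1: /t/ before /dʒ/ → [dʒ] (total assimilation)
Rule 1: /t/ before /b/ → [b] (total assimilation)
After rule 1: xodʒdʒ+obbad
Rule 2: no segment meets the rule's conditions; no change.

[xodʒdʒ+obbad]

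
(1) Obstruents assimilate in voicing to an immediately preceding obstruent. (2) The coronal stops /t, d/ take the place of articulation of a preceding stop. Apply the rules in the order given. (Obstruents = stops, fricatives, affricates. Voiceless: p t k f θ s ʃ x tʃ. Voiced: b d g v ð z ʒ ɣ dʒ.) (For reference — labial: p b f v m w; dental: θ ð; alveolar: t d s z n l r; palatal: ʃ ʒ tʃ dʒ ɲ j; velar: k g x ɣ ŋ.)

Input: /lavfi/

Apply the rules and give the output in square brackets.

Rule 1: /f/ after /v/ (voiced) → [v]
After rule 1: lavvi
Rule 2: no segment meets the rule's conditions; no change.

[lavvi]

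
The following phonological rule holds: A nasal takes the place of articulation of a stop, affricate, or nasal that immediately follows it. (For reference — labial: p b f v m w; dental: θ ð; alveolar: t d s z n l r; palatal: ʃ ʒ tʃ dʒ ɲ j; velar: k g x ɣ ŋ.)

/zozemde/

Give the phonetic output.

/m/ before /d/ (alveolar) → [n]

[zozende]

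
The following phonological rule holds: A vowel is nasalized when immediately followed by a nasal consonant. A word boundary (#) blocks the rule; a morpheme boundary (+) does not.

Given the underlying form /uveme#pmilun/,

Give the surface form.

[uvẽme#pmilũn]

/e/ before nasal /m/ → [ẽ]
/u/ before nasal /n/ → [ũ]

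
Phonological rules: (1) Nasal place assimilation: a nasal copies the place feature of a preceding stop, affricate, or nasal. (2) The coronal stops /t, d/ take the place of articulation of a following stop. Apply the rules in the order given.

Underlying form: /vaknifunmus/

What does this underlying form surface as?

Rule 1: /n/ after /k/ (velar) → [ŋ]
Rule 1: /m/ after /n/ (alveolar) → [n]
After rule 1: vakŋifunnus
Rule 2: no segment meets the rule's conditions; no change.

[vakŋifunnus]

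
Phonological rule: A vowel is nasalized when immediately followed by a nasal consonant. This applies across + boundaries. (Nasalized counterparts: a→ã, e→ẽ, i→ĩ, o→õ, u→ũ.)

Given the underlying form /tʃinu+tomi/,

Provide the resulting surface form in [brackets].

[tʃĩnu+tõmi]

/i/ before nasal /n/ → [ĩ]
/o/ before nasal /m/ → [õ]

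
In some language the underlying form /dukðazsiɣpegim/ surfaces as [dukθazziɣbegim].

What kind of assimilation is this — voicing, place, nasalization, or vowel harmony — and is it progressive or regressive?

/ð/→[θ] /s/→[z] /p/→[b].
Each target copies a feature from the preceding segment, so the direction is progressive.

voicing assimilation, progressive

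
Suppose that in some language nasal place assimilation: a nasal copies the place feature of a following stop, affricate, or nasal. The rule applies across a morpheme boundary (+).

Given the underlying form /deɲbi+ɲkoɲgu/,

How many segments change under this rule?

/ɲ/ before /b/ (labial) → [m]
/ɲ/ before /k/ (velar) → [ŋ]
/ɲ/ before /g/ (velar) → [ŋ]
3 segments change.

3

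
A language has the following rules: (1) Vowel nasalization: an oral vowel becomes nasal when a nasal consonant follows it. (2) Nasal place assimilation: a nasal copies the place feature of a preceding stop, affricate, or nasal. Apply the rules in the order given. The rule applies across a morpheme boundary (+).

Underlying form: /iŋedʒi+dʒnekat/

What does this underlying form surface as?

[ĩŋedʒi+dʒɲekat]

Rule 1: /i/ before nasal /ŋ/ → [ĩ]
After rule 1: ĩŋedʒi+dʒnekat
Rule 2: /n/ after /dʒ/ (palatal) → [ɲ]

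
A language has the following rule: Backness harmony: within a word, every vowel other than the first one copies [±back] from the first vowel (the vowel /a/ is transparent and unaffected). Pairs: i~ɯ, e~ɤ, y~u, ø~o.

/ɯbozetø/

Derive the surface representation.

/e/ harmonizes with /ɯ/ ([+back]) → [ɤ]
/ø/ harmonizes with /ɯ/ ([+back]) → [o]

[ɯbozɤto]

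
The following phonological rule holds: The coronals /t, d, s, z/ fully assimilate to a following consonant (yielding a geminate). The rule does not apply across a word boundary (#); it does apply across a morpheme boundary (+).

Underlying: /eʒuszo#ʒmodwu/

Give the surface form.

/s/ before /z/ → [z] (total assimilation)
/d/ before /w/ → [w] (total assimilation)

[eʒuzzo#ʒmowwu]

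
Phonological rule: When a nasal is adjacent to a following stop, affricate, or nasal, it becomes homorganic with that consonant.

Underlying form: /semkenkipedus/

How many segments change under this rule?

/m/ before /k/ (velar) → [ŋ]
/n/ before /k/ (velar) → [ŋ]
2 segments change.

2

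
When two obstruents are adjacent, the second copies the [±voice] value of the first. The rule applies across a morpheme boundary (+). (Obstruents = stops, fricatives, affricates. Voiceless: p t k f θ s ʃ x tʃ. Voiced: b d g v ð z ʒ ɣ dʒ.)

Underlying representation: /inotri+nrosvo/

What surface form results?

/v/ after /s/ (voiceless) → [f]

[inotri+nrosfo]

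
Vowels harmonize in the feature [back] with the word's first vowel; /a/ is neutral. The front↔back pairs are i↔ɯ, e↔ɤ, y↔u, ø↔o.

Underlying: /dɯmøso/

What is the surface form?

/ø/ harmonizes with /ɯ/ ([+back]) → [o]

[dɯmoso]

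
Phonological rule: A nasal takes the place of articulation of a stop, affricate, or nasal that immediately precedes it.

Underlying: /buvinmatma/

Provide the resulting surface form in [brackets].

/m/ after /n/ (alveolar) → [n]
/m/ after /t/ (alveolar) → [n]

[buvinnatna]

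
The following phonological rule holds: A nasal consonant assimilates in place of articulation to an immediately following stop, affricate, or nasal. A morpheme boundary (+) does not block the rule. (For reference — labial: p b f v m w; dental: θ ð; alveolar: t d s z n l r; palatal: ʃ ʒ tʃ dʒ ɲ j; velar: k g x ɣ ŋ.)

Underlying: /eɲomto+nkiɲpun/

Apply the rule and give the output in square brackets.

/m/ before /t/ (alveolar) → [n]
/n/ before /k/ (velar) → [ŋ]
/ɲ/ before /p/ (labial) → [m]

[eɲonto+ŋkimpun]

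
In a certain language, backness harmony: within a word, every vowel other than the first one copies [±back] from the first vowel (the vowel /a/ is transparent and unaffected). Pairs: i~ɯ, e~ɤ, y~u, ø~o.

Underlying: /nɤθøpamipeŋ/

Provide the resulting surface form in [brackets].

[nɤθopamɯpɤŋ]

/ø/ harmonizes with /ɤ/ ([+back]) → [o]
/i/ harmonizes with /ɤ/ ([+back]) → [ɯ]
/e/ harmonizes with /ɤ/ ([+back]) → [ɤ]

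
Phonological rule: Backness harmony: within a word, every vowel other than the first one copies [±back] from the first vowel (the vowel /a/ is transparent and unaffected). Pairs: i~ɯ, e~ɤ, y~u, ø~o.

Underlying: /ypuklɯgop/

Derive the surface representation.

/u/ harmonizes with /y/ ([-back]) → [y]
/ɯ/ harmonizes with /y/ ([-back]) → [i]
/o/ harmonizes with /y/ ([-back]) → [ø]

[ypykligøp]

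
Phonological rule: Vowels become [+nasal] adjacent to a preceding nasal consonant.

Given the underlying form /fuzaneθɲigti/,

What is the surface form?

/e/ after nasal /n/ → [ẽ]
/i/ after nasal /ɲ/ → [ĩ]

[fuzanẽθɲĩgti]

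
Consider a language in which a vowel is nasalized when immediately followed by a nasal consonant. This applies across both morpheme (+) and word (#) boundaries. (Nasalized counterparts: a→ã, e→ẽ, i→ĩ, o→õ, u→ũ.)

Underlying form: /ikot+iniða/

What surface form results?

[ikot+ĩniða]

/i/ before nasal /n/ → [ĩ]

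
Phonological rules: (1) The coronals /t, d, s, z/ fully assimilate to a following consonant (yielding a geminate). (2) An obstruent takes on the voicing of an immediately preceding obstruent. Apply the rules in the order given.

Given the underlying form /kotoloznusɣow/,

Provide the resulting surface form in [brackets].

[kotolonnuɣɣow]

Rule 1: /z/ before /n/ → [n] (total assimilation)
Rule 1: /s/ before /ɣ/ → [ɣ] (total assimilation)
After rule 1: kotolonnuɣɣow
Rule 2: no segment meets the rule's conditions; no change.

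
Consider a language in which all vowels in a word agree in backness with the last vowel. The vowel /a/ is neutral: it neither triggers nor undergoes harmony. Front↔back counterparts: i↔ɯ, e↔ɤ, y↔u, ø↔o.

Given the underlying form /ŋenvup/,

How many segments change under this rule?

1

/e/ harmonizes with /u/ ([+back]) → [ɤ]
1 segment changes.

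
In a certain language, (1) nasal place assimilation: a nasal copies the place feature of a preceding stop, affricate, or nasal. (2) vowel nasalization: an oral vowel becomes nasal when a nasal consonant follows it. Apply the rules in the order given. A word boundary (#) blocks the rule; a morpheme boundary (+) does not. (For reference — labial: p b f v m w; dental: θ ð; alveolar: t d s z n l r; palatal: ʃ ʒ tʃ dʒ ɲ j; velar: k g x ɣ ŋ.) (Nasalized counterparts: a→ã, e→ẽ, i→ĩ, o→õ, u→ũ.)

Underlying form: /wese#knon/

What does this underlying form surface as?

[wese#kŋõn]

Rule 1: /n/ after /k/ (velar) → [ŋ]
After rule 1: wese#kŋon
Rule 2: /o/ before nasal /n/ → [õ]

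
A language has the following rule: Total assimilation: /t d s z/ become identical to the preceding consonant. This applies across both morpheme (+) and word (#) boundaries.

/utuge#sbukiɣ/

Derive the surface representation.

no segment meets the rule's conditions; no change.

[utuge#sbukiɣ]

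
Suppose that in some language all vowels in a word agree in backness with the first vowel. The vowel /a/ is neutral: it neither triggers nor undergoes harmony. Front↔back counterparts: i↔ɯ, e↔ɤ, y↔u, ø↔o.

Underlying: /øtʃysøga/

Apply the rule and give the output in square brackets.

[øtʃysøga]

no segment meets the rule's conditions; no change.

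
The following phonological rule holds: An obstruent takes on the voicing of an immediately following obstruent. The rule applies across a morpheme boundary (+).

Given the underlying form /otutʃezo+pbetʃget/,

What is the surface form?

/p/ before /b/ (voiced) → [b]
/tʃ/ before /g/ (voiced) → [dʒ]

[otutʃezo+bbedʒget]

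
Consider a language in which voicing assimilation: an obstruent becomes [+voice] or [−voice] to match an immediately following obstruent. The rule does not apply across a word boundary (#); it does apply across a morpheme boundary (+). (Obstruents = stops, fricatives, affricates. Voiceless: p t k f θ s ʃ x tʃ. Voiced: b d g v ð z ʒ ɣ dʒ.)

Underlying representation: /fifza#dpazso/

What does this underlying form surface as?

/f/ before /z/ (voiced) → [v]
/d/ before /p/ (voiceless) → [t]
/z/ before /s/ (voiceless) → [s]

[fivza#tpasso]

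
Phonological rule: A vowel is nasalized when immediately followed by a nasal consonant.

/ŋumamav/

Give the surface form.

[ŋũmãmav]

/u/ before nasal /m/ → [ũ]
/a/ before nasal /m/ → [ã]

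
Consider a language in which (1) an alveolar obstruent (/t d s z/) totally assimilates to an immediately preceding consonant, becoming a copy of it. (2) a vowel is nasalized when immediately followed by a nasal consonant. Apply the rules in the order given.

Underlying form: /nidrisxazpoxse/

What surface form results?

[nidrisxazpoxxe]

Rule 1: /s/ after /x/ → [x] (total assimilation)
After rule 1: nidrisxazpoxxe
Rule 2: no segment meets the rule's conditions; no change.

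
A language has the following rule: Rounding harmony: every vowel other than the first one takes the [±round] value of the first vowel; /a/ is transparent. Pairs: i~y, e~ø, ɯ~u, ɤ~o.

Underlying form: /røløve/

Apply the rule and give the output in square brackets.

/e/ harmonizes with /ø/ ([+round]) → [ø]

[røløvø]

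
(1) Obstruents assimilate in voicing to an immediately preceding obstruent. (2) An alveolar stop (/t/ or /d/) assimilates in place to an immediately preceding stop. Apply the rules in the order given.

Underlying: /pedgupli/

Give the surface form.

Rule 1: no segment meets the rule's conditions; no change.
After rule 1: pedgupli
Rule 2: no segment meets the rule's conditions; no change.

[pedgupli]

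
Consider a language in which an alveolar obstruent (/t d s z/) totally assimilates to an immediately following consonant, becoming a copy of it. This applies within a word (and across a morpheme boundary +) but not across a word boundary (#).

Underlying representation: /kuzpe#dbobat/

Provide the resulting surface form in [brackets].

/z/ before /p/ → [p] (total assimilation)
/d/ before /b/ → [b] (total assimilation)

[kuppe#bbobat]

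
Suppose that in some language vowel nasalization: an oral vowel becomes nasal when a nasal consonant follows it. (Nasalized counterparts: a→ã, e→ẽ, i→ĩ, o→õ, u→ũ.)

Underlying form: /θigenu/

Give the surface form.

/e/ before nasal /n/ → [ẽ]

[θigẽnu]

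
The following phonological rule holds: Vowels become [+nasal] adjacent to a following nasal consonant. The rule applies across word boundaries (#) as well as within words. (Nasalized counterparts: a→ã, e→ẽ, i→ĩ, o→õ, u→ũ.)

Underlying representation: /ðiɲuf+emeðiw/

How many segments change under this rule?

/i/ before nasal /ɲ/ → [ĩ]
/e/ before nasal /m/ → [ẽ]
2 segments change.

2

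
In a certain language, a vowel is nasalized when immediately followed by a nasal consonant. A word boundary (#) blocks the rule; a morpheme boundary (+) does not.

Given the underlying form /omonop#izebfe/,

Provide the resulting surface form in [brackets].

/o/ before nasal /m/ → [õ]
/o/ before nasal /n/ → [õ]

[õmõnop#izebfe]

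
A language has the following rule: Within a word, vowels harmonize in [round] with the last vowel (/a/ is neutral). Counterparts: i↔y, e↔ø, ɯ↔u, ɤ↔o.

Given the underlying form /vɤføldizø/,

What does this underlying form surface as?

[voføldyzø]

/ɤ/ harmonizes with /ø/ ([+round]) → [o]
/i/ harmonizes with /ø/ ([+round]) → [y]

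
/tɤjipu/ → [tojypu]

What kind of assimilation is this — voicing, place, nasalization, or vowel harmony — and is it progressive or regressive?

/ɤ/→[o] /i/→[y].
Vowels agree with the last vowel, so the harmony is regressive.

vowel harmony, regressive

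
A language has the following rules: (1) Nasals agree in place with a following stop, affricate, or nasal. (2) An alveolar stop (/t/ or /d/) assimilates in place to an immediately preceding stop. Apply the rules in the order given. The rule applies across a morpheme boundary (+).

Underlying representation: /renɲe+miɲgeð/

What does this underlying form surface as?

[reɲɲe+miŋgeð]

Rule 1: /n/ before /ɲ/ (palatal) → [ɲ]
Rule 1: /ɲ/ before /g/ (velar) → [ŋ]
After rule 1: reɲɲe+miŋgeð
Rule 2: no segment meets the rule's conditions; no change.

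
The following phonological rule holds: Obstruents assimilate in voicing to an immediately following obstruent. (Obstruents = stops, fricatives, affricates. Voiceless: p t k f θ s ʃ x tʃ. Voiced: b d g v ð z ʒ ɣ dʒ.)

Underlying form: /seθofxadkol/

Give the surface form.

/d/ before /k/ (voiceless) → [t]

[seθofxatkol]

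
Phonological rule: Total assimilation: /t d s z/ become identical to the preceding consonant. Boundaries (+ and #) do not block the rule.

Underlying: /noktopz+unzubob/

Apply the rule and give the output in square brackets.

/t/ after /k/ → [k] (total assimilation)
/z/ after /p/ → [p] (total assimilation)
/z/ after /n/ → [n] (total assimilation)

[nokkopp+unnubob]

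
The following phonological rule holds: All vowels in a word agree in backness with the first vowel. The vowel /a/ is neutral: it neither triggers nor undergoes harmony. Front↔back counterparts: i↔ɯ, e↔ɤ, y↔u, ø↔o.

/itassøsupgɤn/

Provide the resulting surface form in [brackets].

[itassøsypgen]

/u/ harmonizes with /i/ ([-back]) → [y]
/ɤ/ harmonizes with /i/ ([-back]) → [e]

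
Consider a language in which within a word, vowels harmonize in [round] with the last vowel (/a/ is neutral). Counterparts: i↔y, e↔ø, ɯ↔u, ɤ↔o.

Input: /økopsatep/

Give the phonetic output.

[ekɤpsatep]

/ø/ harmonizes with /e/ ([-round]) → [e]
/o/ harmonizes with /e/ ([-round]) → [ɤ]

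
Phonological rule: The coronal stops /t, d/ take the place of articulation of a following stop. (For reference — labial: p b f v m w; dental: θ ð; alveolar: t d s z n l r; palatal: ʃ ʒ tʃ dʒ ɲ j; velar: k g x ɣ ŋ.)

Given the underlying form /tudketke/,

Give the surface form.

/d/ before /k/ (velar) → [g]
/t/ before /k/ (velar) → [k]

[tugkekke]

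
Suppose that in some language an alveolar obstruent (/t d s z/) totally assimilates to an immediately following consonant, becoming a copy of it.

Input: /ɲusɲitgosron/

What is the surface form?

/s/ before /ɲ/ → [ɲ] (total assimilation)
/t/ before /g/ → [g] (total assimilation)
/s/ before /r/ → [r] (total assimilation)

[ɲuɲɲiggorron]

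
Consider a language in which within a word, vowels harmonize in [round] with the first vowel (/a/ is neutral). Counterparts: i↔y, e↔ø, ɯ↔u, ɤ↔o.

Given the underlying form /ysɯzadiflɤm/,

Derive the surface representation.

/ɯ/ harmonizes with /y/ ([+round]) → [u]
/i/ harmonizes with /y/ ([+round]) → [y]
/ɤ/ harmonizes with /y/ ([+round]) → [o]

[ysuzadyflom]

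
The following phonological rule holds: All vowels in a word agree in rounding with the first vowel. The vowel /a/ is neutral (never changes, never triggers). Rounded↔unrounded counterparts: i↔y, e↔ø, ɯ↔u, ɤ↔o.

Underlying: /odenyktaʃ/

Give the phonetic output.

/e/ harmonizes with /o/ ([+round]) → [ø]

[odønyktaʃ]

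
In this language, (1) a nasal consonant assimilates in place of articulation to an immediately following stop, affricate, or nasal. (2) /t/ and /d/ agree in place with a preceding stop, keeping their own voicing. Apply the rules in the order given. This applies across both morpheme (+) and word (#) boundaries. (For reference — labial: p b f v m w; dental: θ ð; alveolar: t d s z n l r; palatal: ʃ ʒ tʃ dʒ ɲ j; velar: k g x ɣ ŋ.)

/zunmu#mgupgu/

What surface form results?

[zummu#ŋgupgu]

Rule 1: /n/ before /m/ (labial) → [m]
Rule 1: /m/ before /g/ (velar) → [ŋ]
After rule 1: zummu#ŋgupgu
Rule 2: no segment meets the rule's conditions; no change.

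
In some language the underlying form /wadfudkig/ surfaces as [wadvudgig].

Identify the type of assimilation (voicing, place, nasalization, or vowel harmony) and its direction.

/f/→[v] /k/→[g].
Each target copies a feature from the preceding segment, so the direction is progressive.

voicing assimilation, progressive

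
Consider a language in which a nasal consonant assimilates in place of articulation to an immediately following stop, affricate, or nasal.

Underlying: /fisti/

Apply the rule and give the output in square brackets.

[fisti]

no segment meets the rule's conditions; no change.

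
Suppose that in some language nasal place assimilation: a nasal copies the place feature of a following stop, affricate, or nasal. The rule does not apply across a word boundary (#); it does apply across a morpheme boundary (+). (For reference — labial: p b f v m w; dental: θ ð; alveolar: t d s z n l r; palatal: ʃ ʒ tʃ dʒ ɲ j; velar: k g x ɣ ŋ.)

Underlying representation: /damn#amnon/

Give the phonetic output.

/m/ before /n/ (alveolar) → [n]
/m/ before /n/ (alveolar) → [n]

[dann#annon]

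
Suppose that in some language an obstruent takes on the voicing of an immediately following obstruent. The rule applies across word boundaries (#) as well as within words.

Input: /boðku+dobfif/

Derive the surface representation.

[boθku+dopfif]

/ð/ before /k/ (voiceless) → [θ]
/b/ before /f/ (voiceless) → [p]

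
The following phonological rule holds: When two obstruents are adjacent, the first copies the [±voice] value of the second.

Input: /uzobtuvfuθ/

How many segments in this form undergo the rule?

/b/ before /t/ (voiceless) → [p]
/v/ before /f/ (voiceless) → [f]
2 segments change.

2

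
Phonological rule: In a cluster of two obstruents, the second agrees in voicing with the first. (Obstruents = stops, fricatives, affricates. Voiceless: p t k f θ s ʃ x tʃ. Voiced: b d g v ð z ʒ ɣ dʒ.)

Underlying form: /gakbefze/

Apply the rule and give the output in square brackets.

/b/ after /k/ (voiceless) → [p]
/z/ after /f/ (voiceless) → [s]

[gakpefse]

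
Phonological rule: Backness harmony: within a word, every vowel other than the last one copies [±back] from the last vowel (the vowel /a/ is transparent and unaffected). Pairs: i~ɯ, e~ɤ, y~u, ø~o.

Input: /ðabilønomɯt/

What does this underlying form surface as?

/i/ harmonizes with /ɯ/ ([+back]) → [ɯ]
/ø/ harmonizes with /ɯ/ ([+back]) → [o]

[ðabɯlonomɯt]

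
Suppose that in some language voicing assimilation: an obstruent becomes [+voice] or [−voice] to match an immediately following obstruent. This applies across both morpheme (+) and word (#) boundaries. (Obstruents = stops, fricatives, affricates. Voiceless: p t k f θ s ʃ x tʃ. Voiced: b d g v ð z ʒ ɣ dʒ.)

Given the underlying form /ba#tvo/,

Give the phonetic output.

/t/ before /v/ (voiced) → [d]

[ba#dvo]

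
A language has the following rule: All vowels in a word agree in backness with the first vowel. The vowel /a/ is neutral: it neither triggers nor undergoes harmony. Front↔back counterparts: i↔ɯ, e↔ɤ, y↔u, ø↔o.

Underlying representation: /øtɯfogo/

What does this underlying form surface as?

/ɯ/ harmonizes with /ø/ ([-back]) → [i]
/o/ harmonizes with /ø/ ([-back]) → [ø]
/o/ harmonizes with /ø/ ([-back]) → [ø]

[øtiføgø]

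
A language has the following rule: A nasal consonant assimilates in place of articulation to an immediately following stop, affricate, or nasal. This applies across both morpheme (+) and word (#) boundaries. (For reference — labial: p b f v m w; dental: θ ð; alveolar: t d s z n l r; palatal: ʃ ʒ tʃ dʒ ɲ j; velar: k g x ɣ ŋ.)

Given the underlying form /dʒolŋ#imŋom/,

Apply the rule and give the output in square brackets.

/m/ before /ŋ/ (velar) → [ŋ]

[dʒolŋ#iŋŋom]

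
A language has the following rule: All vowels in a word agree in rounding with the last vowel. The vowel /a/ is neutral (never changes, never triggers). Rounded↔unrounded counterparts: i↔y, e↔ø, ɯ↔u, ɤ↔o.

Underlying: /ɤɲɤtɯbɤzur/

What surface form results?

[oɲotubozur]

/ɤ/ harmonizes with /u/ ([+round]) → [o]
/ɤ/ harmonizes with /u/ ([+round]) → [o]
/ɯ/ harmonizes with /u/ ([+round]) → [u]
/ɤ/ harmonizes with /u/ ([+round]) → [o]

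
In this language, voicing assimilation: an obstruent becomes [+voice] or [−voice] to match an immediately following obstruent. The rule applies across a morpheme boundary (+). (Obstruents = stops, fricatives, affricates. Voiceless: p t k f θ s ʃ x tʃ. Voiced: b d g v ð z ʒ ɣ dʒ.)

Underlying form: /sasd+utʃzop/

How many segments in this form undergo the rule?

/s/ before /d/ (voiced) → [z]
/tʃ/ before /z/ (voiced) → [dʒ]
2 segments change.

2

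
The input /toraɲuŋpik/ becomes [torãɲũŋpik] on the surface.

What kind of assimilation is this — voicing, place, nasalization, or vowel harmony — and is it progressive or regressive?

/a/→[ã] /u/→[ũ].
Each target copies a feature from the following segment, so the direction is regressive.

nasalization, regressive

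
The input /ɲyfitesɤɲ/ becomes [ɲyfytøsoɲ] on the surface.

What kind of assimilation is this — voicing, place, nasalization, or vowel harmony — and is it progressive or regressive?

/i/→[y] /e/→[ø] /ɤ/→[o].
Vowels agree with the first vowel, so the harmony is progressive.

vowel harmony, progressive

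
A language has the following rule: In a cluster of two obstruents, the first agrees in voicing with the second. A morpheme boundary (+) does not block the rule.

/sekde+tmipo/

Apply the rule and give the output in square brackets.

[segde+tmipo]

/k/ before /d/ (voiced) → [g]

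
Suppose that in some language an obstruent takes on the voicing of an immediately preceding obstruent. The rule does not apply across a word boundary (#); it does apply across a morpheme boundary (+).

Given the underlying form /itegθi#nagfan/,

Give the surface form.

[itegði#nagvan]

/θ/ after /g/ (voiced) → [ð]
/f/ after /g/ (voiced) → [v]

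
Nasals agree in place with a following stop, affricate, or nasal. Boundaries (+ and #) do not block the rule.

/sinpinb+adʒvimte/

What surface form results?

[simpimb+adʒvinte]

/n/ before /p/ (labial) → [m]
/n/ before /b/ (labial) → [m]
/m/ before /t/ (alveolar) → [n]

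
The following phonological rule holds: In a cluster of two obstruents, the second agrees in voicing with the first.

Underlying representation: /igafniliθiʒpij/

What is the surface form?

/p/ after /ʒ/ (voiced) → [b]

[igafniliθiʒbij]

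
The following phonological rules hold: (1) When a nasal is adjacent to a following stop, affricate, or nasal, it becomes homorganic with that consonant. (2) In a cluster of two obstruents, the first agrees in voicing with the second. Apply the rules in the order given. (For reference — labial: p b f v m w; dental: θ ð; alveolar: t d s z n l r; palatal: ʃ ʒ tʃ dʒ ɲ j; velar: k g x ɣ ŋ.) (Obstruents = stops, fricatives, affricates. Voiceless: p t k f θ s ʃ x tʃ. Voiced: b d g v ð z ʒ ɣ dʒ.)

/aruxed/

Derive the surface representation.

Rule 1: no segment meets the rule's conditions; no change.
After rule 1: aruxed
Rule 2: no segment meets the rule's conditions; no change.

[aruxed]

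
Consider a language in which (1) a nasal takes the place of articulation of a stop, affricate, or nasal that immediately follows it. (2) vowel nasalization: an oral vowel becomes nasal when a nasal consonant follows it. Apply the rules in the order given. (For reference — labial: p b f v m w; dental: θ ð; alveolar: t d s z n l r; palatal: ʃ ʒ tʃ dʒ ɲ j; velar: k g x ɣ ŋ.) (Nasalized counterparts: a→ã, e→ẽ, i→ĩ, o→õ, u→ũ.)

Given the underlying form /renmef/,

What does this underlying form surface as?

[rẽmmef]

Rule 1: /n/ before /m/ (labial) → [m]
After rule 1: remmef
Rule 2: /e/ before nasal /m/ → [ẽ]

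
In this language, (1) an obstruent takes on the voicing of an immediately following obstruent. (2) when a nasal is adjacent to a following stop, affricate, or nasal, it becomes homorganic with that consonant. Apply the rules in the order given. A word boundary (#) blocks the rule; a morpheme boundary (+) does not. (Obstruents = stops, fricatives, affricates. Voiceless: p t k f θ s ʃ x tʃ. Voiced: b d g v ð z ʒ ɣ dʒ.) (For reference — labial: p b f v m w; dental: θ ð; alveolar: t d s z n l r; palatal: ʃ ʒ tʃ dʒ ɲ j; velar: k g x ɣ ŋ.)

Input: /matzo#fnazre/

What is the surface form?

[madzo#fnazre]

Rule 1: /t/ before /z/ (voiced) → [d]
After rule 1: madzo#fnazre
Rule 2: no segment meets the rule's conditions; no change.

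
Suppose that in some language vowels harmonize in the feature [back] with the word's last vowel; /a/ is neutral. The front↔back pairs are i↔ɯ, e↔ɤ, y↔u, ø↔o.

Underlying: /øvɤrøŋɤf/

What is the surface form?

/ø/ harmonizes with /ɤ/ ([+back]) → [o]
/ø/ harmonizes with /ɤ/ ([+back]) → [o]

[ovɤroŋɤf]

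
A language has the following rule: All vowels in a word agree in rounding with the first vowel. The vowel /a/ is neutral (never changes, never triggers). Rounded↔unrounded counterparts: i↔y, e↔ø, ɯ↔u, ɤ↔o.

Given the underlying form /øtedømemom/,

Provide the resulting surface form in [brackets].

/e/ harmonizes with /ø/ ([+round]) → [ø]
/e/ harmonizes with /ø/ ([+round]) → [ø]

[øtødømømom]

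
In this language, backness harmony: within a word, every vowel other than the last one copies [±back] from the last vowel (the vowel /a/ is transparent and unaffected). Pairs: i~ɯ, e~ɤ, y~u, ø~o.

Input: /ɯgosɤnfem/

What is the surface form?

/ɯ/ harmonizes with /e/ ([-back]) → [i]
/o/ harmonizes with /e/ ([-back]) → [ø]
/ɤ/ harmonizes with /e/ ([-back]) → [e]

[igøsenfem]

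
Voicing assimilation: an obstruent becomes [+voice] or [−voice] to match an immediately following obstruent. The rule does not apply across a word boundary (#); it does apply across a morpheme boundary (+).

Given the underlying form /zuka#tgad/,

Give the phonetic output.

[zuka#dgad]

/t/ before /g/ (voiced) → [d]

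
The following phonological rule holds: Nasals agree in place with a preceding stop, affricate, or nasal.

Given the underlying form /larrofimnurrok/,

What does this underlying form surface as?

/n/ after /m/ (labial) → [m]

[larrofimmurrok]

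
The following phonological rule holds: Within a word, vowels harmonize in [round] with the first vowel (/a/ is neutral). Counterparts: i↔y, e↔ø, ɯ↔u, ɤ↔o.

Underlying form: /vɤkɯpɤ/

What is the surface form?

[vɤkɯpɤ]

no segment meets the rule's conditions; no change.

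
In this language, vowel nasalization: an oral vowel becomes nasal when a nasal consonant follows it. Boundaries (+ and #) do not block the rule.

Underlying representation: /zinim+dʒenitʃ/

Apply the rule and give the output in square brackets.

/i/ before nasal /n/ → [ĩ]
/i/ before nasal /m/ → [ĩ]
/e/ before nasal /n/ → [ẽ]

[zĩnĩm+dʒẽnitʃ]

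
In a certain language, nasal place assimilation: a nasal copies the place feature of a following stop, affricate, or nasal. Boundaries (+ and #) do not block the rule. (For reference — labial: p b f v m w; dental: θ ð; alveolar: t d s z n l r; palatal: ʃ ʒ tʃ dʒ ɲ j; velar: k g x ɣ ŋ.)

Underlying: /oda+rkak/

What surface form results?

[oda+rkak]

no segment meets the rule's conditions; no change.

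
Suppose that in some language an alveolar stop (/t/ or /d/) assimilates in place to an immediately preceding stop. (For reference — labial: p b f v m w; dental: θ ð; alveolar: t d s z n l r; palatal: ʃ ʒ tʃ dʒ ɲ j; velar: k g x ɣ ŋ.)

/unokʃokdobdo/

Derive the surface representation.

/d/ after /k/ (velar) → [g]
/d/ after /b/ (labial) → [b]

[unokʃokgobbo]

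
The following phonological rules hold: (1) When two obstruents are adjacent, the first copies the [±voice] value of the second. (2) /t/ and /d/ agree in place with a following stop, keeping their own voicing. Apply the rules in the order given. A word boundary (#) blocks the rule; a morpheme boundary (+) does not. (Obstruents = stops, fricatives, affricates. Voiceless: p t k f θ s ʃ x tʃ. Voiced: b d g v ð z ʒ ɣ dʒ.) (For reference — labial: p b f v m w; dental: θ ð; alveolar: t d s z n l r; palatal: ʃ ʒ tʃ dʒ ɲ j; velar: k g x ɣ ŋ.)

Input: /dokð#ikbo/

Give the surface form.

[dogð#igbo]

Rule 1: /k/ before /ð/ (voiced) → [g]
Rule 1: /k/ before /b/ (voiced) → [g]
After rule 1: dogð#igbo
Rule 2: no segment meets the rule's conditions; no change.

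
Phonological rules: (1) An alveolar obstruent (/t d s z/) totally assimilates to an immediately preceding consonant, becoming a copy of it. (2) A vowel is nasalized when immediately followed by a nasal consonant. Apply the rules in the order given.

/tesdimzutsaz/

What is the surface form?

[tessĩmmuttaz]

Rule 1: /d/ after /s/ → [s] (total assimilation)
Rule 1: /z/ after /m/ → [m] (total assimilation)
Rule 1: /s/ after /t/ → [t] (total assimilation)
After rule 1: tessimmuttaz
Rule 2: /i/ before nasal /m/ → [ĩ]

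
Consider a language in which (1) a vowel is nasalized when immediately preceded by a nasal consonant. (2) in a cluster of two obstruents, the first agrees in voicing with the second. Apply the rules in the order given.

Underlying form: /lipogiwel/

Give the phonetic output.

Rule 1: no segment meets the rule's conditions; no change.
After rule 1: lipogiwel
Rule 2: no segment meets the rule's conditions; no change.

[lipogiwel]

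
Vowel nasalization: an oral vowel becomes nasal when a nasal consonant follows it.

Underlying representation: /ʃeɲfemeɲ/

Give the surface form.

[ʃẽɲfẽmẽɲ]

/e/ before nasal /ɲ/ → [ẽ]
/e/ before nasal /m/ → [ẽ]
/e/ before nasal /ɲ/ → [ẽ]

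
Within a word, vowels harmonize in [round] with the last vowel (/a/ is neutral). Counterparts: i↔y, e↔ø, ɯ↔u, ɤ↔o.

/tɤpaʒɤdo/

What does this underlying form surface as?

/ɤ/ harmonizes with /o/ ([+round]) → [o]
/ɤ/ harmonizes with /o/ ([+round]) → [o]

[topaʒodo]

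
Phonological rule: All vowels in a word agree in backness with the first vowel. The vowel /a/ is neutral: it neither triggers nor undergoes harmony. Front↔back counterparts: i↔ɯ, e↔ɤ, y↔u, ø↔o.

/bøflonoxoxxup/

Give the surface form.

/o/ harmonizes with /ø/ ([-back]) → [ø]
/o/ harmonizes with /ø/ ([-back]) → [ø]
/o/ harmonizes with /ø/ ([-back]) → [ø]
/u/ harmonizes with /ø/ ([-back]) → [y]

[bøflønøxøxxyp]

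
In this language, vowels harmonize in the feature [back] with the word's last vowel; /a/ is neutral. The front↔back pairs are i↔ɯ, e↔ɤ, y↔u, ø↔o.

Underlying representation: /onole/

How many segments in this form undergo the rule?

2

/o/ harmonizes with /e/ ([-back]) → [ø]
/o/ harmonizes with /e/ ([-back]) → [ø]
2 segments change.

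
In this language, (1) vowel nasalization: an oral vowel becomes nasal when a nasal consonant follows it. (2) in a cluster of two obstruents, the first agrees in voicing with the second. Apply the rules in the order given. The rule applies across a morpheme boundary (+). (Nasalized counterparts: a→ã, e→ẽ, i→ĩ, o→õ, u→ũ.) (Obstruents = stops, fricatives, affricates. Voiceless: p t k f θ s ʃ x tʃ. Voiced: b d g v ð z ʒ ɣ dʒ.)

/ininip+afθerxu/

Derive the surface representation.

[ĩnĩnip+afθerxu]

Rule 1: /i/ before nasal /n/ → [ĩ]
Rule 1: /i/ before nasal /n/ → [ĩ]
After rule 1: ĩnĩnip+afθerxu
Rule 2: no segment meets the rule's conditions; no change.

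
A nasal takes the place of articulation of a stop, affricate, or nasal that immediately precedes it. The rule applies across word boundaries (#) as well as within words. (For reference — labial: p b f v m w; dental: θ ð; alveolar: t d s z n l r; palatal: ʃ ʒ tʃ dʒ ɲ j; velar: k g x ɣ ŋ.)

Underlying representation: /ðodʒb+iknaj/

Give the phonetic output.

/n/ after /k/ (velar) → [ŋ]

[ðodʒb+ikŋaj]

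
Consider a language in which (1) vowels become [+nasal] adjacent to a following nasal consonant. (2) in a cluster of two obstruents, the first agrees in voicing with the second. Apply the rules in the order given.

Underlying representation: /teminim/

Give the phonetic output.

Rule 1: /e/ before nasal /m/ → [ẽ]
Rule 1: /i/ before nasal /n/ → [ĩ]
Rule 1: /i/ before nasal /m/ → [ĩ]
After rule 1: tẽmĩnĩm
Rule 2: no segment meets the rule's conditions; no change.

[tẽmĩnĩm]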